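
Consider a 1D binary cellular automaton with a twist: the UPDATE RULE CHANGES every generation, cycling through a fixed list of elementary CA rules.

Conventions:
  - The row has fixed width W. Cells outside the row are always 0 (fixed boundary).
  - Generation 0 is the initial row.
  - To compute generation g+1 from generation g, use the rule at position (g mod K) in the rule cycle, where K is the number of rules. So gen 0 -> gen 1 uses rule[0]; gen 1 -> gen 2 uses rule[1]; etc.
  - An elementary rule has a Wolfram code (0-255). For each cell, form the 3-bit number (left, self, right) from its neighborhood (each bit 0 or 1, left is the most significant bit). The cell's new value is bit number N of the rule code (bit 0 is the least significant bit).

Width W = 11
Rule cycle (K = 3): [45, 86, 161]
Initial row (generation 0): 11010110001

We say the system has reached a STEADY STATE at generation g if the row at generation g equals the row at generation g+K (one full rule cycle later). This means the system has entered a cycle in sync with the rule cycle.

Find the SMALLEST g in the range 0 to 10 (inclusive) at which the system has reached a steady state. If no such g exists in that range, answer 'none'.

Gen 0: 11010110001
Gen 1 (rule 45): 10111100101
Gen 2 (rule 86): 10000111101
Gen 3 (rule 161): 00110011010
Gen 4 (rule 45): 10100010110
Gen 5 (rule 86): 10110110011
Gen 6 (rule 161): 01001000000
Gen 7 (rule 45): 01001011111
Gen 8 (rule 86): 11111000001
Gen 9 (rule 161): 01110011100
Gen 10 (rule 45): 01000010001
Gen 11 (rule 86): 11100111011
Gen 12 (rule 161): 01000010100
Gen 13 (rule 45): 01011011101

Answer: none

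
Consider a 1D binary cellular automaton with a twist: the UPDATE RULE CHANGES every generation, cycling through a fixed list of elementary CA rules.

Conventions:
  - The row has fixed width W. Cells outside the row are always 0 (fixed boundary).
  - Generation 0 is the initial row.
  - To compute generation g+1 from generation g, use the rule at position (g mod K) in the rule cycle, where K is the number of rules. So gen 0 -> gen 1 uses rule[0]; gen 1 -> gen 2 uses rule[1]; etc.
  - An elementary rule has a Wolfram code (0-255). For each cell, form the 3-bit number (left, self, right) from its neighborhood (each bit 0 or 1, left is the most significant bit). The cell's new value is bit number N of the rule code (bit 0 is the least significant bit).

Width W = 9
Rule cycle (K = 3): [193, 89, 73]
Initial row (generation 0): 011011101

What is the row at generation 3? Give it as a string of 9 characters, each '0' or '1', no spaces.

Answer: 000001001

Derivation:
Gen 0: 011011101
Gen 1 (rule 193): 001001100
Gen 2 (rule 89): 100101111
Gen 3 (rule 73): 000001001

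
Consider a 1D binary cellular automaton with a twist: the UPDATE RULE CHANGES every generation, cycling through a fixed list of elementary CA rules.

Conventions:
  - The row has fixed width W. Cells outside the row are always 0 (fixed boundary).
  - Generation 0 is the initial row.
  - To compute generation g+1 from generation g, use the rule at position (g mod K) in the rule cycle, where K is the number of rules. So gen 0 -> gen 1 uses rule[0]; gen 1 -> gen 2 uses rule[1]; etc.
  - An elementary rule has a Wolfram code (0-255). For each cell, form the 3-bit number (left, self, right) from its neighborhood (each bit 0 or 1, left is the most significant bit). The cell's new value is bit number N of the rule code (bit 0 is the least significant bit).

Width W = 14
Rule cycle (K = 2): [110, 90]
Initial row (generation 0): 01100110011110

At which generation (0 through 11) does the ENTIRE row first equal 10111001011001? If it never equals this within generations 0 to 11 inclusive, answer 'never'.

Answer: never

Derivation:
Gen 0: 01100110011110
Gen 1 (rule 110): 11101110110010
Gen 2 (rule 90): 10101010111101
Gen 3 (rule 110): 11111111100111
Gen 4 (rule 90): 10000000111101
Gen 5 (rule 110): 10000001100111
Gen 6 (rule 90): 01000011111101
Gen 7 (rule 110): 11000110000111
Gen 8 (rule 90): 11101111001101
Gen 9 (rule 110): 10111001011111
Gen 10 (rule 90): 00101110010001
Gen 11 (rule 110): 01111010110011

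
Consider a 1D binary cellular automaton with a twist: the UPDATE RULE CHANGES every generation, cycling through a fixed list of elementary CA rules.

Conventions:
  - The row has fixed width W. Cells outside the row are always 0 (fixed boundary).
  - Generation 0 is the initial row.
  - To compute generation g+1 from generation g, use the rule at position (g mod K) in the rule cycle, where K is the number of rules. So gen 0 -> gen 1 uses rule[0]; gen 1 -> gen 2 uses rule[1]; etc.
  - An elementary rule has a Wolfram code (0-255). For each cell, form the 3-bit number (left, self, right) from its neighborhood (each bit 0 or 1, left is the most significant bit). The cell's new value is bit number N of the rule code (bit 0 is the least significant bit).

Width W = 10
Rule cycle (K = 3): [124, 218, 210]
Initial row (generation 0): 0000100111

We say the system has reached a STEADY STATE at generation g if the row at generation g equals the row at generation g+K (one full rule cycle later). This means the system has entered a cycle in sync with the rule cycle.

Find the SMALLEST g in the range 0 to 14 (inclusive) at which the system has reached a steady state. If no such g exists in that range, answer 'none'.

Answer: none

Derivation:
Gen 0: 0000100111
Gen 1 (rule 124): 0000110101
Gen 2 (rule 218): 0001110000
Gen 3 (rule 210): 0010111000
Gen 4 (rule 124): 0011101100
Gen 5 (rule 218): 0111101110
Gen 6 (rule 210): 1011100111
Gen 7 (rule 124): 1110110101
Gen 8 (rule 218): 1110110000
Gen 9 (rule 210): 0110011000
Gen 10 (rule 124): 0111011100
Gen 11 (rule 218): 1111011110
Gen 12 (rule 210): 0111001111
Gen 13 (rule 124): 0101101001
Gen 14 (rule 218): 1001100110
Gen 15 (rule 210): 0110111011
Gen 16 (rule 124): 0111101111
Gen 17 (rule 218): 1111101111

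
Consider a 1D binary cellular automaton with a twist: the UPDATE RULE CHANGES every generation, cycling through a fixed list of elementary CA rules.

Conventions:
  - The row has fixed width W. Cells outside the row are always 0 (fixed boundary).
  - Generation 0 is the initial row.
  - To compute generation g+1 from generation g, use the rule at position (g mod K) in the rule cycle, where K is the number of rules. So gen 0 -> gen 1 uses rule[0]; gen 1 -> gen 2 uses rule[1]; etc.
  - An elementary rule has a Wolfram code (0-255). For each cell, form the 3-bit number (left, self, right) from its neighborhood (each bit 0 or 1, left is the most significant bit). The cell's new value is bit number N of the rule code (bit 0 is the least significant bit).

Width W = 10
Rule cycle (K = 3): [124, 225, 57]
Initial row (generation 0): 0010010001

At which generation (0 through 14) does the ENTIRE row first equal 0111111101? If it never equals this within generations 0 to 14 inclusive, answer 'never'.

Answer: 4

Derivation:
Gen 0: 0010010001
Gen 1 (rule 124): 0011011001
Gen 2 (rule 225): 1001101000
Gen 3 (rule 57): 0101010111
Gen 4 (rule 124): 0111111101
Gen 5 (rule 225): 0011111110
Gen 6 (rule 57): 1010000001
Gen 7 (rule 124): 1111000001
Gen 8 (rule 225): 0111011100
Gen 9 (rule 57): 0100110011
Gen 10 (rule 124): 0110111011
Gen 11 (rule 225): 0011011101
Gen 12 (rule 57): 1010110010
Gen 13 (rule 124): 1111111011
Gen 14 (rule 225): 0111111101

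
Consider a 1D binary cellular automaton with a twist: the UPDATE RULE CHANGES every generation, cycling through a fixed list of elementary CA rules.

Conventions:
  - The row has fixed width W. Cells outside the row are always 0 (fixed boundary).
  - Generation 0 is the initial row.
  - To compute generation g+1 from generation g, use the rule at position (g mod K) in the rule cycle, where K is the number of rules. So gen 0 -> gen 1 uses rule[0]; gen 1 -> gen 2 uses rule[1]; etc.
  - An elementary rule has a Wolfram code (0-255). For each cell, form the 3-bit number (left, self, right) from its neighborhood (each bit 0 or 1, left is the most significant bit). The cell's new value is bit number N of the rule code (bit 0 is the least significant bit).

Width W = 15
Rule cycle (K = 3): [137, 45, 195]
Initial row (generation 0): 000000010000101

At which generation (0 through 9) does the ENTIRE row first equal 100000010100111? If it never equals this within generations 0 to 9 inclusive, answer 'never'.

Answer: 2

Derivation:
Gen 0: 000000010000101
Gen 1 (rule 137): 111111000110000
Gen 2 (rule 45): 100000010100111
Gen 3 (rule 195): 001111100001011
Gen 4 (rule 137): 101111001100010
Gen 5 (rule 45): 111000001001010
Gen 6 (rule 195): 011011110010000
Gen 7 (rule 137): 010011100000111
Gen 8 (rule 45): 010010001110100
Gen 9 (rule 195): 100100110110001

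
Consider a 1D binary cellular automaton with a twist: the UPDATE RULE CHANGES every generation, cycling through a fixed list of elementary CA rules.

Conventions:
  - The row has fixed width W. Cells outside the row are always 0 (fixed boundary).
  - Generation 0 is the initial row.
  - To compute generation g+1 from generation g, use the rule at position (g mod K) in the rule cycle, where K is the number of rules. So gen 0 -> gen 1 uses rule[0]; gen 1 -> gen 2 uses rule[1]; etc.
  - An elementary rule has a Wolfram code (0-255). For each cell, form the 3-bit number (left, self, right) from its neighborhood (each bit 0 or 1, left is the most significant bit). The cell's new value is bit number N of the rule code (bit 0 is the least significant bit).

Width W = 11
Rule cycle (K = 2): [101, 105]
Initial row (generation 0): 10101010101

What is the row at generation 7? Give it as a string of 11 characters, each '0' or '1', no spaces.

Gen 0: 10101010101
Gen 1 (rule 101): 11111111111
Gen 2 (rule 105): 10000000001
Gen 3 (rule 101): 10111111101
Gen 4 (rule 105): 01100000110
Gen 5 (rule 101): 00101110010
Gen 6 (rule 105): 10011010000
Gen 7 (rule 101): 10001110111

Answer: 10001110111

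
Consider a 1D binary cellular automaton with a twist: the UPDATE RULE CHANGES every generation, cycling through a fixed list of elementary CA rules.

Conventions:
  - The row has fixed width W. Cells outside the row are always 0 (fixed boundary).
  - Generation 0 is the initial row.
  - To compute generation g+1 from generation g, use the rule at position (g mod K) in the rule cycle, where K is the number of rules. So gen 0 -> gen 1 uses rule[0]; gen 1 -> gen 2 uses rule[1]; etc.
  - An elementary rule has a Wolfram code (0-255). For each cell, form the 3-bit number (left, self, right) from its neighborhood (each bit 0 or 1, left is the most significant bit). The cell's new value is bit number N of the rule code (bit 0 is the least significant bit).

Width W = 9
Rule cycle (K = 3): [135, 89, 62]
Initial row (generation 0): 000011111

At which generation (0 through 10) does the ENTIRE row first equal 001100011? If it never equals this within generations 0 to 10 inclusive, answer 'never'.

Gen 0: 000011111
Gen 1 (rule 135): 111101110
Gen 2 (rule 89): 100101011
Gen 3 (rule 62): 111111110
Gen 4 (rule 135): 011111100
Gen 5 (rule 89): 010000111
Gen 6 (rule 62): 111001100
Gen 7 (rule 135): 010010001
Gen 8 (rule 89): 001001100
Gen 9 (rule 62): 011111010
Gen 10 (rule 135): 101110010

Answer: never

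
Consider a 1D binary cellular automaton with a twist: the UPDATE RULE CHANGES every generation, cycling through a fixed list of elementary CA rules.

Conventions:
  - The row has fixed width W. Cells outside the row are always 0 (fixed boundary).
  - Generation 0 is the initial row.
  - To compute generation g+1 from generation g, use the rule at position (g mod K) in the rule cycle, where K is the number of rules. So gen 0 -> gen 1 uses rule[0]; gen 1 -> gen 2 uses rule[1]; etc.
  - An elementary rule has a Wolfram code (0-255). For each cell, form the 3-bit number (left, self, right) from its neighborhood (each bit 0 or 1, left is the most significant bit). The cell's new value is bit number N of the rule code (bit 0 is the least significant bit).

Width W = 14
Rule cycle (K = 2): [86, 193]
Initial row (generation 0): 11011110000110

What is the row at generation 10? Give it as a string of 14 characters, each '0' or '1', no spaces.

Gen 0: 11011110000110
Gen 1 (rule 86): 01000011001011
Gen 2 (rule 193): 00011001000001
Gen 3 (rule 86): 00101111100011
Gen 4 (rule 193): 10000111101001
Gen 5 (rule 86): 11001000101111
Gen 6 (rule 193): 01000010000111
Gen 7 (rule 86): 11100111001001
Gen 8 (rule 193): 01100011000000
Gen 9 (rule 86): 10110101100000
Gen 10 (rule 193): 00010000101111

Answer: 00010000101111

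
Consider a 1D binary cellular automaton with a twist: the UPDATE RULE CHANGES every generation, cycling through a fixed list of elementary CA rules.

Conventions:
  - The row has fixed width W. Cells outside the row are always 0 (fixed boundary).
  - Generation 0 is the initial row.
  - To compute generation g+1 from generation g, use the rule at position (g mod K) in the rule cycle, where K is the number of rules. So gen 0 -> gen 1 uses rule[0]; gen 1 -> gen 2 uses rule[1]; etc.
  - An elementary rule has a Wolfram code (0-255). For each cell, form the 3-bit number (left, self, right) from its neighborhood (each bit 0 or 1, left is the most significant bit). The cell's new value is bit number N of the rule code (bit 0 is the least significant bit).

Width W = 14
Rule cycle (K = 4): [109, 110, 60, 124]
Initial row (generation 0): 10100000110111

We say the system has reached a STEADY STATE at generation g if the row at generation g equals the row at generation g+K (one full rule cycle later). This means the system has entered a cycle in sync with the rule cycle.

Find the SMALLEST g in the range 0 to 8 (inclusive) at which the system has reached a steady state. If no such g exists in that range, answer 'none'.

Answer: none

Derivation:
Gen 0: 10100000110111
Gen 1 (rule 109): 11101110111101
Gen 2 (rule 110): 10111011100111
Gen 3 (rule 60): 11100110010100
Gen 4 (rule 124): 10110111011110
Gen 5 (rule 109): 11111101110010
Gen 6 (rule 110): 10000111010110
Gen 7 (rule 60): 11000100111101
Gen 8 (rule 124): 11100110100111
Gen 9 (rule 109): 10100111100101
Gen 10 (rule 110): 11101100101111
Gen 11 (rule 60): 10011010111000
Gen 12 (rule 124): 11011111101100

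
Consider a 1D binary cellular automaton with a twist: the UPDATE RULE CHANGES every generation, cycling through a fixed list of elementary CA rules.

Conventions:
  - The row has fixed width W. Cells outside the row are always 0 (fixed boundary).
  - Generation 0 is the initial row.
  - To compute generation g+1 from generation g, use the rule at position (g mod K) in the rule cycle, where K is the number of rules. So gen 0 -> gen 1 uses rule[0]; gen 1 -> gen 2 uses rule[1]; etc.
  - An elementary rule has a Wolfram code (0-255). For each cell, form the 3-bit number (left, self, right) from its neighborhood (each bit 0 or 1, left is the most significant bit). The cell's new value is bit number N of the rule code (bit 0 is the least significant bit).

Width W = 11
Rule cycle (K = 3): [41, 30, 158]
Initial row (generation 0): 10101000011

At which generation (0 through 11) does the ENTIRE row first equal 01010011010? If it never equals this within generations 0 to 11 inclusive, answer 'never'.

Gen 0: 10101000011
Gen 1 (rule 41): 01010011010
Gen 2 (rule 30): 11011110011
Gen 3 (rule 158): 10011101110
Gen 4 (rule 41): 00010011000
Gen 5 (rule 30): 00111110100
Gen 6 (rule 158): 01111100110
Gen 7 (rule 41): 01000000100
Gen 8 (rule 30): 11100001110
Gen 9 (rule 158): 11010011101
Gen 10 (rule 41): 10100010010
Gen 11 (rule 30): 10110111111

Answer: 1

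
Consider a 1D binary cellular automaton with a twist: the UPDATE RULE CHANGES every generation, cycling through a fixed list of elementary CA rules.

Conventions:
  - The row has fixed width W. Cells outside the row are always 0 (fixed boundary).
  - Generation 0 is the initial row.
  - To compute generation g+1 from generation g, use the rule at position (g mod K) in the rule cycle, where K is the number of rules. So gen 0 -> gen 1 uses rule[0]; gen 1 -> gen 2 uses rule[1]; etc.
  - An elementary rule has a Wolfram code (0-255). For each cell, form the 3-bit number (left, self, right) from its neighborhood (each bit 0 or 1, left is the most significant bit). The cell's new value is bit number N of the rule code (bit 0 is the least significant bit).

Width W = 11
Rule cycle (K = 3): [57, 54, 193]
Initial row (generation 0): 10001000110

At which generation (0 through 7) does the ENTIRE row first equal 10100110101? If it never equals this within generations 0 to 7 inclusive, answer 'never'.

Answer: 7

Derivation:
Gen 0: 10001000110
Gen 1 (rule 57): 01100110101
Gen 2 (rule 54): 10011001111
Gen 3 (rule 193): 00001000111
Gen 4 (rule 57): 11100110100
Gen 5 (rule 54): 00011001110
Gen 6 (rule 193): 11001000110
Gen 7 (rule 57): 10100110101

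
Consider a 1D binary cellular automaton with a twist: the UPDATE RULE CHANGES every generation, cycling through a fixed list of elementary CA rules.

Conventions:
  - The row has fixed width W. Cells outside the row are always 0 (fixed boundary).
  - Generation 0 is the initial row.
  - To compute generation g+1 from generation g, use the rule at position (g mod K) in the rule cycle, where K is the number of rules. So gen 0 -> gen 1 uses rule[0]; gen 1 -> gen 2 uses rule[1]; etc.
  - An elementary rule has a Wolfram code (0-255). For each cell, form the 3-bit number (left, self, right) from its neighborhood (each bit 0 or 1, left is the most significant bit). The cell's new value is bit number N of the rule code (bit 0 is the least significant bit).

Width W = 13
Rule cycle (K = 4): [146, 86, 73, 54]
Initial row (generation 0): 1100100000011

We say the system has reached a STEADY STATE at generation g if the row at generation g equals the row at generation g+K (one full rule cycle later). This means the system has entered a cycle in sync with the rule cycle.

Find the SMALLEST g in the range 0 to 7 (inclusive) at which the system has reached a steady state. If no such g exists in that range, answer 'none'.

Gen 0: 1100100000011
Gen 1 (rule 146): 0011010000100
Gen 2 (rule 86): 0101011001110
Gen 3 (rule 73): 0000011001010
Gen 4 (rule 54): 0000100111111
Gen 5 (rule 146): 0001011011110
Gen 6 (rule 86): 0011001000011
Gen 7 (rule 73): 1011000011011
Gen 8 (rule 54): 1100100100100
Gen 9 (rule 146): 0011011011010
Gen 10 (rule 86): 0101001001011
Gen 11 (rule 73): 0000000000011

Answer: none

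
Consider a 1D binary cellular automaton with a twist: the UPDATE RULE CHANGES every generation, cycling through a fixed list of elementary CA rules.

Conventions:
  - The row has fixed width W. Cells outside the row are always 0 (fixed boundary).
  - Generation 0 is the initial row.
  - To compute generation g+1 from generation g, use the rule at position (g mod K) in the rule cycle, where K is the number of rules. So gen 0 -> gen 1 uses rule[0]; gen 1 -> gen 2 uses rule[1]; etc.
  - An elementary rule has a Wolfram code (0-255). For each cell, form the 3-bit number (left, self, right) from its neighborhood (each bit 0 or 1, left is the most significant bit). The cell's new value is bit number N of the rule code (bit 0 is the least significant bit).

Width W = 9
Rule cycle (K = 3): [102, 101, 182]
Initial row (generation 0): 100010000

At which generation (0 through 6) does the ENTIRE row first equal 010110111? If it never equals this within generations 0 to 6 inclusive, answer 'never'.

Gen 0: 100010000
Gen 1 (rule 102): 100110000
Gen 2 (rule 101): 100010111
Gen 3 (rule 182): 110111010
Gen 4 (rule 102): 011001110
Gen 5 (rule 101): 001000010
Gen 6 (rule 182): 011100111

Answer: never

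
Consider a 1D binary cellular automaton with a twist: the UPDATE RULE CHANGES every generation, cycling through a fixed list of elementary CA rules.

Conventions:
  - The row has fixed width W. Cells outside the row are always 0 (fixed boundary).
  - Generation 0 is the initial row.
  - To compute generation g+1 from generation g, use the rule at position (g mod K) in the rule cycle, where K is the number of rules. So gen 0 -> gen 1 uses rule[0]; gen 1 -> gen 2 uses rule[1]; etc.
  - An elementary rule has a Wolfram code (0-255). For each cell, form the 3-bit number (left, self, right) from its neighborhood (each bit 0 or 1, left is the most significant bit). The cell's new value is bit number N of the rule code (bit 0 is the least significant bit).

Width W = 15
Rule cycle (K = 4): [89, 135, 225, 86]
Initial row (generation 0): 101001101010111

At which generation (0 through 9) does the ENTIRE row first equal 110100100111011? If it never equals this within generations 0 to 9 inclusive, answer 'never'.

Gen 0: 101001101010111
Gen 1 (rule 89): 000101100000101
Gen 2 (rule 135): 111100001111101
Gen 3 (rule 225): 011101100111110
Gen 4 (rule 86): 100100111000011
Gen 5 (rule 89): 010010101111011
Gen 6 (rule 135): 110110100110000
Gen 7 (rule 225): 011011000010111
Gen 8 (rule 86): 101001100110001
Gen 9 (rule 89): 000101110111100

Answer: never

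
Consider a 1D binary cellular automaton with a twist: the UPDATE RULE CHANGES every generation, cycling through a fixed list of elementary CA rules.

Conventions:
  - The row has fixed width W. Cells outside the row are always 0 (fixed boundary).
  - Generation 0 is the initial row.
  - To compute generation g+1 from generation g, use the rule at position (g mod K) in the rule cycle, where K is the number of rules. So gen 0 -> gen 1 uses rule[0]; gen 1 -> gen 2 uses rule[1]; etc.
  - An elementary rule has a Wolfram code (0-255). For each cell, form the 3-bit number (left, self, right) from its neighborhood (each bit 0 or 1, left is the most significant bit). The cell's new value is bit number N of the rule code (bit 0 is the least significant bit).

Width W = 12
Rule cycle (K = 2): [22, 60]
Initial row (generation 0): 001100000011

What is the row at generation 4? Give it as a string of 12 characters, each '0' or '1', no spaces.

Gen 0: 001100000011
Gen 1 (rule 22): 010010000100
Gen 2 (rule 60): 011011000110
Gen 3 (rule 22): 100000101001
Gen 4 (rule 60): 110000111101

Answer: 110000111101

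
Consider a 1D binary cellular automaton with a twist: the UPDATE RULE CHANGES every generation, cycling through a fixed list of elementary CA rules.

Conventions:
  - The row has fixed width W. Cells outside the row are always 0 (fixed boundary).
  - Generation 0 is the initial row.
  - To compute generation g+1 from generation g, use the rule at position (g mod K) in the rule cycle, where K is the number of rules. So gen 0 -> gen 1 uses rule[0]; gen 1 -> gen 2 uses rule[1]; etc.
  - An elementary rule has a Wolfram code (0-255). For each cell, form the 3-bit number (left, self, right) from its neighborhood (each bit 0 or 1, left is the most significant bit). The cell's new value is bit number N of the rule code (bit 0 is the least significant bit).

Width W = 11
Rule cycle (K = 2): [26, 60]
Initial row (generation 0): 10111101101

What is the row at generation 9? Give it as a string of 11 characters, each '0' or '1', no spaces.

Answer: 10010000010

Derivation:
Gen 0: 10111101101
Gen 1 (rule 26): 00100001000
Gen 2 (rule 60): 00110001100
Gen 3 (rule 26): 01101011010
Gen 4 (rule 60): 01011110111
Gen 5 (rule 26): 10010000100
Gen 6 (rule 60): 11011000110
Gen 7 (rule 26): 10010101101
Gen 8 (rule 60): 11011111011
Gen 9 (rule 26): 10010000010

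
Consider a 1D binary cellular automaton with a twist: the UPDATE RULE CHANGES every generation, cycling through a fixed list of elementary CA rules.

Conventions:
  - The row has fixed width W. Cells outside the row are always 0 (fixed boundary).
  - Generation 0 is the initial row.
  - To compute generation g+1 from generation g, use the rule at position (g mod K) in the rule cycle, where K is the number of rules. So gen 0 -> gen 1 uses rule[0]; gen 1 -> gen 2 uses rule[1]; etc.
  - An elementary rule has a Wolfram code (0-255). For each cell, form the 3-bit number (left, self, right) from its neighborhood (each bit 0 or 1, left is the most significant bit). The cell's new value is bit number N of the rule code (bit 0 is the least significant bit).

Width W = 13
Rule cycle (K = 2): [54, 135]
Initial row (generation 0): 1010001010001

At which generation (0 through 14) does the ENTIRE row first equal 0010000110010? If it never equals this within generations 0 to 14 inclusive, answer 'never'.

Answer: 9

Derivation:
Gen 0: 1010001010001
Gen 1 (rule 54): 1111011111011
Gen 2 (rule 135): 0110001110000
Gen 3 (rule 54): 1001010001000
Gen 4 (rule 135): 1011010111011
Gen 5 (rule 54): 1100111000100
Gen 6 (rule 135): 0001010011101
Gen 7 (rule 54): 0011111100011
Gen 8 (rule 135): 1101111001100
Gen 9 (rule 54): 0010000110010
Gen 10 (rule 135): 1110111000110
Gen 11 (rule 54): 0001000101001
Gen 12 (rule 135): 1111011101011
Gen 13 (rule 54): 0000100011100
Gen 14 (rule 135): 1111101101001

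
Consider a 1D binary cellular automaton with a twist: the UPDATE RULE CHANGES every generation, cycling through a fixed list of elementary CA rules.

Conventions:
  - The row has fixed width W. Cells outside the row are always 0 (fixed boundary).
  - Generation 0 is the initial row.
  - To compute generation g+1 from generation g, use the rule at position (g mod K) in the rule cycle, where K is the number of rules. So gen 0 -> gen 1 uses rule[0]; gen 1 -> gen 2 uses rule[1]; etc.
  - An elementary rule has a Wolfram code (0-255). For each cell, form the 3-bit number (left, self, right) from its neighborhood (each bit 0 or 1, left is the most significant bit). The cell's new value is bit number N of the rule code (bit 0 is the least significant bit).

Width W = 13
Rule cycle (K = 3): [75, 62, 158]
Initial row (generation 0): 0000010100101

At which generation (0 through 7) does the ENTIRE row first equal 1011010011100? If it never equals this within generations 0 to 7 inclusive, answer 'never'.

Gen 0: 0000010100101
Gen 1 (rule 75): 1111100001000
Gen 2 (rule 62): 1000010011100
Gen 3 (rule 158): 1100111111010
Gen 4 (rule 75): 1101100001000
Gen 5 (rule 62): 1011010011100
Gen 6 (rule 158): 1010011111010
Gen 7 (rule 75): 0000110001000

Answer: 5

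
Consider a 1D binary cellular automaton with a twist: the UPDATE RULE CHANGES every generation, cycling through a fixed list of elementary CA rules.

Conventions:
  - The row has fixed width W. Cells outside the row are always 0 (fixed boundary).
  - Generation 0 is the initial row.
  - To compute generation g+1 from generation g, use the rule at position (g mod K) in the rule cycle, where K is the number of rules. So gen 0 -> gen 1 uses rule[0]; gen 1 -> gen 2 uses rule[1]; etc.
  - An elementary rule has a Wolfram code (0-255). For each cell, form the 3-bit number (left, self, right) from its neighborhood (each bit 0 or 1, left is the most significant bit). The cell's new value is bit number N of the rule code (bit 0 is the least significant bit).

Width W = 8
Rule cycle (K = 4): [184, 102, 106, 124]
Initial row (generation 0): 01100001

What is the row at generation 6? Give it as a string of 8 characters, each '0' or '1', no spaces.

Gen 0: 01100001
Gen 1 (rule 184): 01010000
Gen 2 (rule 102): 11110000
Gen 3 (rule 106): 10010000
Gen 4 (rule 124): 11011000
Gen 5 (rule 184): 10110100
Gen 6 (rule 102): 11011100

Answer: 11011100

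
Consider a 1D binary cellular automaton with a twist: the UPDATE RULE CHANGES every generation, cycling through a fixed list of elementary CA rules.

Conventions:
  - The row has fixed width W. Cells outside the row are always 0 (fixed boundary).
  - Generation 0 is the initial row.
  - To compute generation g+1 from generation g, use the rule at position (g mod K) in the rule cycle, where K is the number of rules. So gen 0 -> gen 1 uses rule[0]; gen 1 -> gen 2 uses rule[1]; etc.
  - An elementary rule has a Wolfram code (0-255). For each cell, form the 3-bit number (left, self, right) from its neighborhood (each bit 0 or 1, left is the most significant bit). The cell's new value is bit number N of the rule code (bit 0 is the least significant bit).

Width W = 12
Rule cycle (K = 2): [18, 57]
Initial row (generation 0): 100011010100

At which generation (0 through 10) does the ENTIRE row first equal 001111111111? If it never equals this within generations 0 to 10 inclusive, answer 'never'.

Gen 0: 100011010100
Gen 1 (rule 18): 010100000010
Gen 2 (rule 57): 001011111001
Gen 3 (rule 18): 010000000110
Gen 4 (rule 57): 001111110101
Gen 5 (rule 18): 010000000000
Gen 6 (rule 57): 001111111111
Gen 7 (rule 18): 010000000000
Gen 8 (rule 57): 001111111111
Gen 9 (rule 18): 010000000000
Gen 10 (rule 57): 001111111111

Answer: 6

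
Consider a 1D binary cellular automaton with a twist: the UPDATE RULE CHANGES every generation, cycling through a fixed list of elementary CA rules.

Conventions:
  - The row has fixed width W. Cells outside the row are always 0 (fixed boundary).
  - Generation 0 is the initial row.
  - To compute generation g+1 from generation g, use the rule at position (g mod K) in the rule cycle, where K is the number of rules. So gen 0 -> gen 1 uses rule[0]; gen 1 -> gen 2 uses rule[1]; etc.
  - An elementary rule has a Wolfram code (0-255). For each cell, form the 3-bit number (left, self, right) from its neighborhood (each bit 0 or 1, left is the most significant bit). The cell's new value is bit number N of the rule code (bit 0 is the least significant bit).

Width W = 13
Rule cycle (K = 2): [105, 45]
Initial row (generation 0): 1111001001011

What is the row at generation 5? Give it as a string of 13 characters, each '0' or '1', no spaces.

Answer: 1011001000100

Derivation:
Gen 0: 1111001001011
Gen 1 (rule 105): 1001000000111
Gen 2 (rule 45): 1001011110100
Gen 3 (rule 105): 0000110011001
Gen 4 (rule 45): 1110100010001
Gen 5 (rule 105): 1011001000100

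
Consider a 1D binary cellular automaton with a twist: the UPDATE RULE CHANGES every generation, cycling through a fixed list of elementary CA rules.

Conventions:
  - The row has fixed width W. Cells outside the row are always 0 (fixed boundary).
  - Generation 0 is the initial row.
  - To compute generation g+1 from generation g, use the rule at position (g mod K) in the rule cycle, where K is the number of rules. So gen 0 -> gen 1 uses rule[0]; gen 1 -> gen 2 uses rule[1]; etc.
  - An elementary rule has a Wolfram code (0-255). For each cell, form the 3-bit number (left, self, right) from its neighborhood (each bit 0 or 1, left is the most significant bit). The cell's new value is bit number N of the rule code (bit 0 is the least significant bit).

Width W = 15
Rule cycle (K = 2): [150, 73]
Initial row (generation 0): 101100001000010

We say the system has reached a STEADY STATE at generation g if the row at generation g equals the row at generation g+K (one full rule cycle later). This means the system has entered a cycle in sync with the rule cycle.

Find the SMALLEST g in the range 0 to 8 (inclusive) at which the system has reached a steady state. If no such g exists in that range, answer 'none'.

Gen 0: 101100001000010
Gen 1 (rule 150): 100010011100111
Gen 2 (rule 73): 001000010100101
Gen 3 (rule 150): 011100110111101
Gen 4 (rule 73): 010100110100100
Gen 5 (rule 150): 110111000111110
Gen 6 (rule 73): 110101010100010
Gen 7 (rule 150): 000101010110111
Gen 8 (rule 73): 110000000110101
Gen 9 (rule 150): 001000001000101
Gen 10 (rule 73): 100011100010000

Answer: none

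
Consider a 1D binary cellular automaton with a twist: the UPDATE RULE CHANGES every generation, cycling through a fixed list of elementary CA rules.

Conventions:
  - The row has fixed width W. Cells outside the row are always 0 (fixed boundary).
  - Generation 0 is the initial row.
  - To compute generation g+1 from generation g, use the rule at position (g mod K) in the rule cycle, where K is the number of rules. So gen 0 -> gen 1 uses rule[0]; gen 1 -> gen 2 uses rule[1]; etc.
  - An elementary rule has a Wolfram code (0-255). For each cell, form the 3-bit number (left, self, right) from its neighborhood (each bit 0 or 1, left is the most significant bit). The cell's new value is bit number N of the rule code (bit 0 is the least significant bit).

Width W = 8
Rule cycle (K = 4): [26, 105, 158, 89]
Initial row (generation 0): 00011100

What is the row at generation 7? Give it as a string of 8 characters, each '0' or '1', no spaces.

Gen 0: 00011100
Gen 1 (rule 26): 00110010
Gen 2 (rule 105): 10110000
Gen 3 (rule 158): 10101000
Gen 4 (rule 89): 00000111
Gen 5 (rule 26): 00001100
Gen 6 (rule 105): 11101101
Gen 7 (rule 158): 11001001

Answer: 11001001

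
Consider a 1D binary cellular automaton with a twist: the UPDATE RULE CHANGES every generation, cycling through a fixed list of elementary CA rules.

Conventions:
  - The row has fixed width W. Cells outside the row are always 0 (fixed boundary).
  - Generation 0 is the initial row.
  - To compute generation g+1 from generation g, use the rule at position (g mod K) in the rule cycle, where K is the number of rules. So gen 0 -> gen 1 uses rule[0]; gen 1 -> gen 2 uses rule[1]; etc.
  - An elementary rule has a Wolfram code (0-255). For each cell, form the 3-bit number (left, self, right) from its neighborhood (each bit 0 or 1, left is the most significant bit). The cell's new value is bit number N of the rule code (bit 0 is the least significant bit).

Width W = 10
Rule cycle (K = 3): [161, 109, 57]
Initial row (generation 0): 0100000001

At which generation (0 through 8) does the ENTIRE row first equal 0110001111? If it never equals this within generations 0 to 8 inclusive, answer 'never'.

Gen 0: 0100000001
Gen 1 (rule 161): 0001111100
Gen 2 (rule 109): 1101000101
Gen 3 (rule 57): 1010110010
Gen 4 (rule 161): 0101000000
Gen 5 (rule 109): 0111011111
Gen 6 (rule 57): 0100110000
Gen 7 (rule 161): 0000000111
Gen 8 (rule 109): 1111110101

Answer: never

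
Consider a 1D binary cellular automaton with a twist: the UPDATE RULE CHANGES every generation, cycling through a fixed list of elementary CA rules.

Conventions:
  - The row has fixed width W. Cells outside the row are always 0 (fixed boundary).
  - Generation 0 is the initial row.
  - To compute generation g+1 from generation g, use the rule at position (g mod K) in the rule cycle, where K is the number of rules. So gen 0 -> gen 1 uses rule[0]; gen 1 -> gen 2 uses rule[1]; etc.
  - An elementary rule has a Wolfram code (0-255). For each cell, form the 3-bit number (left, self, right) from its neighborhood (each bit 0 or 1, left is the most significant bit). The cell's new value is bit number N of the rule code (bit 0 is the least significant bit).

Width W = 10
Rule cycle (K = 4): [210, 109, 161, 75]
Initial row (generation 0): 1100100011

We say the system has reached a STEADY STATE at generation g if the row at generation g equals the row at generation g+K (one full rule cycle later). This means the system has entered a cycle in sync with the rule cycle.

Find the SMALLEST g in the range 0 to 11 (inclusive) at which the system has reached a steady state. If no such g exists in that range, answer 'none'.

Answer: 1

Derivation:
Gen 0: 1100100011
Gen 1 (rule 210): 0111010101
Gen 2 (rule 109): 0101111111
Gen 3 (rule 161): 0010111110
Gen 4 (rule 75): 1100100010
Gen 5 (rule 210): 0111010101
Gen 6 (rule 109): 0101111111
Gen 7 (rule 161): 0010111110
Gen 8 (rule 75): 1100100010
Gen 9 (rule 210): 0111010101
Gen 10 (rule 109): 0101111111
Gen 11 (rule 161): 0010111110
Gen 12 (rule 75): 1100100010
Gen 13 (rule 210): 0111010101
Gen 14 (rule 109): 0101111111
Gen 15 (rule 161): 0010111110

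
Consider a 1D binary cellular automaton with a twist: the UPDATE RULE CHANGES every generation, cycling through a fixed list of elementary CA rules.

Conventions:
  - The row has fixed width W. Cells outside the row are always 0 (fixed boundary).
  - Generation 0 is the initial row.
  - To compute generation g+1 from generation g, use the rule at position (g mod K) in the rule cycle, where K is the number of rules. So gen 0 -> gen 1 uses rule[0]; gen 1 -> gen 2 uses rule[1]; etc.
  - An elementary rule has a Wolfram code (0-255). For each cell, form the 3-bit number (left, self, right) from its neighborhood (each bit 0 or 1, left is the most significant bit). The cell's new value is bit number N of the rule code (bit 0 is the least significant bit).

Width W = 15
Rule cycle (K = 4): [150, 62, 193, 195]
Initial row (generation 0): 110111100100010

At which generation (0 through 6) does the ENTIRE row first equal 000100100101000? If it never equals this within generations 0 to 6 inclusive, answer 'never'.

Answer: never

Derivation:
Gen 0: 110111100100010
Gen 1 (rule 150): 000011011110111
Gen 2 (rule 62): 000110110001100
Gen 3 (rule 193): 110010010100101
Gen 4 (rule 195): 010100100001000
Gen 5 (rule 150): 110111110011100
Gen 6 (rule 62): 101100001110010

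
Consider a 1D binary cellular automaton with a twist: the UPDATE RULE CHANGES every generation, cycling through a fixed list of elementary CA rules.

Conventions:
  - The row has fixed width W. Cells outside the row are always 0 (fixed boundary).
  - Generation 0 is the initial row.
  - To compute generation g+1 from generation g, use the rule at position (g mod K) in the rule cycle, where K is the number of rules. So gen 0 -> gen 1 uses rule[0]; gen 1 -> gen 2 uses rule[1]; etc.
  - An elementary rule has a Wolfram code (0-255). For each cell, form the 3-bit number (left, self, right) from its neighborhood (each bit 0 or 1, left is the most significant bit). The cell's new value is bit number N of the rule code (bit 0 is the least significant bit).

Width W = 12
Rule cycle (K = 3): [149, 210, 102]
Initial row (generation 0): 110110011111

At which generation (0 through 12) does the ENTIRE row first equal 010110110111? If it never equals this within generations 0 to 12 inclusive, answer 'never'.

Gen 0: 110110011111
Gen 1 (rule 149): 000001001110
Gen 2 (rule 210): 000010110111
Gen 3 (rule 102): 000111011001
Gen 4 (rule 149): 110010000101
Gen 5 (rule 210): 011101001000
Gen 6 (rule 102): 100111011000
Gen 7 (rule 149): 110010000111
Gen 8 (rule 210): 011101001011
Gen 9 (rule 102): 100111011101
Gen 10 (rule 149): 110010001001
Gen 11 (rule 210): 011101010110
Gen 12 (rule 102): 100111111010

Answer: never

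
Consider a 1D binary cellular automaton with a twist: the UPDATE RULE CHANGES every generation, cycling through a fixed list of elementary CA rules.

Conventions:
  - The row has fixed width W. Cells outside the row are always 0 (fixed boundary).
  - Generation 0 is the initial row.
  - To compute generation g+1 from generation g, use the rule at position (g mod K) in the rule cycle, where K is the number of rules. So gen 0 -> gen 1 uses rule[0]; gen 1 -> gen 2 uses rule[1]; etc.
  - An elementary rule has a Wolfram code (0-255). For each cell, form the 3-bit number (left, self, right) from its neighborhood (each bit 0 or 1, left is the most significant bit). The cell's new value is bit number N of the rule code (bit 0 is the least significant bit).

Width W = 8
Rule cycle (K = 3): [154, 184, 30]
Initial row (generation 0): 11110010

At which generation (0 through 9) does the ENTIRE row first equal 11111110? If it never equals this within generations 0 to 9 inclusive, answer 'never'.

Gen 0: 11110010
Gen 1 (rule 154): 11101101
Gen 2 (rule 184): 11011010
Gen 3 (rule 30): 10010011
Gen 4 (rule 154): 01101110
Gen 5 (rule 184): 01011101
Gen 6 (rule 30): 11010001
Gen 7 (rule 154): 10001010
Gen 8 (rule 184): 01000101
Gen 9 (rule 30): 11101101

Answer: never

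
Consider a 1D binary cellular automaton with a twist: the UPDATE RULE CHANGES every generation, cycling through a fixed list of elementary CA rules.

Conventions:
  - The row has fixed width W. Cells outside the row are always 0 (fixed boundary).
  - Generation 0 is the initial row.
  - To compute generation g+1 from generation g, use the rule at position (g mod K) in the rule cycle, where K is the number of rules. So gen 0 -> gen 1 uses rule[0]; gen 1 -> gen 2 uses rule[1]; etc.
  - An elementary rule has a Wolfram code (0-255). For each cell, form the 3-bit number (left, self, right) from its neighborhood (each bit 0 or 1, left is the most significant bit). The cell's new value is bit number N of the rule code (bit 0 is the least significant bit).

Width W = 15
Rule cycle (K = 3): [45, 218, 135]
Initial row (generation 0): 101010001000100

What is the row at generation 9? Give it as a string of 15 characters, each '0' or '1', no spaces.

Answer: 011100011100111

Derivation:
Gen 0: 101010001000100
Gen 1 (rule 45): 111110101010101
Gen 2 (rule 218): 111110000000000
Gen 3 (rule 135): 011100111111111
Gen 4 (rule 45): 010000100000000
Gen 5 (rule 218): 101001010000000
Gen 6 (rule 135): 101011010111111
Gen 7 (rule 45): 111110111100000
Gen 8 (rule 218): 111110111110000
Gen 9 (rule 135): 011100011100111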